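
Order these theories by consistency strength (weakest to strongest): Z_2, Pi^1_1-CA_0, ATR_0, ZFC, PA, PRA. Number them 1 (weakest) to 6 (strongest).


Ordering by consistency strength:
1. PRA
2. PA
3. ATR_0
4. Pi^1_1-CA_0
5. Z_2
6. ZFC


Z_2=5, Pi^1_1-CA_0=4, ATR_0=3, ZFC=6, PA=2, PRA=1


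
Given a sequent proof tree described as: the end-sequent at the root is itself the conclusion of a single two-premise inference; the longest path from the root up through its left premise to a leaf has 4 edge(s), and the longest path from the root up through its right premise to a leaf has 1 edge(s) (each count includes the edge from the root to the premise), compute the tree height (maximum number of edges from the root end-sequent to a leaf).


Longest path through the left premise: 4 edges (measured from the branching sequent)
Longest path through the right premise: 1 edges
Height of the subtree rooted at the branching sequent: max(4, 1) = 4
The branching sequent is the root itself.
Total height = 4

4


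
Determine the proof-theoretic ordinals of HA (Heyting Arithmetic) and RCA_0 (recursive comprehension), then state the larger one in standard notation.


Proof-theoretic ordinal of HA (Heyting Arithmetic): epsilon_0
Proof-theoretic ordinal of RCA_0 (recursive comprehension): omega^omega
Comparing: omega^omega < epsilon_0.
The larger ordinal is epsilon_0 (from HA (Heyting Arithmetic)).

epsilon_0


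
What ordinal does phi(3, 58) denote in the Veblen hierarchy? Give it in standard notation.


phi(3, 58):
phi(3, beta) = eta_beta (the beta-th eta number, fixed point of zeta).
phi(3, 58) = eta_58

eta_58


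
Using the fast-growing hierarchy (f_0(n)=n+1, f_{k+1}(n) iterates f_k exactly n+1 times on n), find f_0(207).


f_0(207) = 207 + 1 = 208

208


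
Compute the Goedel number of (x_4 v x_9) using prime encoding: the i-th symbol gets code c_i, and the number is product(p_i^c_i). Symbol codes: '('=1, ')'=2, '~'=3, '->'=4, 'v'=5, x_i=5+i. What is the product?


Formula: (x_4 v x_9)
Symbol codes: [1, 9, 5, 14, 2]
Primes: [2, 3, 5, 7, 11]
p_1^1 = 2^1 = 2
p_2^9 = 3^9 = 19683
p_3^5 = 5^5 = 3125
p_4^14 = 7^14 = 678223072849
p_5^2 = 11^2 = 121
Product = 10095532711808193168750

10095532711808193168750


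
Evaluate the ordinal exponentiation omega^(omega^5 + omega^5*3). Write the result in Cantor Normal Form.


omega^(omega^5 + omega^5*3):
Both terms of the exponent have the same exponent 5, so they merge: omega^5 + omega^5*3 = omega^5*(1+3) = omega^5*4.
omega raised to a CNF ordinal is a single CNF term: Result = omega^(omega^5*4)

omega^(omega^5*4)


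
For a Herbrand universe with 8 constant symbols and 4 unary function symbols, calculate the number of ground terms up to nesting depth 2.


Herbrand terms by depth:
Depth 0: 8 constants
Depth 1: 32 new terms (running total: 40)
Depth 2: 128 new terms (running total: 168)
Total distinct ground terms = 168

168


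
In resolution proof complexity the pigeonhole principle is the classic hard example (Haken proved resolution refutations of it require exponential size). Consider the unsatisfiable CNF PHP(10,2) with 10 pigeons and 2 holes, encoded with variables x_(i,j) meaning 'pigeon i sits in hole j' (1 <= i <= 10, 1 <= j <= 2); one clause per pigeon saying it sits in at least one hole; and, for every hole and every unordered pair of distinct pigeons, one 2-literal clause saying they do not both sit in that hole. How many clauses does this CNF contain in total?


PHP(10,2): 10 pigeons, 2 holes, 10*2 = 20 variables.
- pigeon clauses: one per pigeon -> 10 clauses
- hole clauses: 2 holes * C(10,2) = 2 * 45 -> 90 clauses
Total clauses = 10 + 90 = 100

100


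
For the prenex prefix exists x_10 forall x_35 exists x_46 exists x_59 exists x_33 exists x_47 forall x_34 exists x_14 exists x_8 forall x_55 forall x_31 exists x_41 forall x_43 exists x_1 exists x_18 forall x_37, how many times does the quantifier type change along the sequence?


Walk the prefix and count type changes:
  position 1: exists -> forall <-- alternation
  position 2: forall -> exists <-- alternation
  position 3: exists -> exists
  position 4: exists -> exists
  position 5: exists -> exists
  position 6: exists -> forall <-- alternation
  position 7: forall -> exists <-- alternation
  position 8: exists -> exists
  position 9: exists -> forall <-- alternation
  position 10: forall -> forall
  position 11: forall -> exists <-- alternation
  position 12: exists -> forall <-- alternation
  position 13: forall -> exists <-- alternation
  position 14: exists -> exists
  position 15: exists -> forall <-- alternation
Total alternations = 9

9


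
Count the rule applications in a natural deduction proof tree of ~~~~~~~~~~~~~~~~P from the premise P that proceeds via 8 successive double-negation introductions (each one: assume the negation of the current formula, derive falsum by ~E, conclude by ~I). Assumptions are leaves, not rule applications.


Each double-negation introduction (from C infer ~~C) uses 2 inference nodes: one ~E (C and ~C give falsum) and one ~I (discharge ~C).
8 double negations = 8 * 2 = 16 inference nodes.

16


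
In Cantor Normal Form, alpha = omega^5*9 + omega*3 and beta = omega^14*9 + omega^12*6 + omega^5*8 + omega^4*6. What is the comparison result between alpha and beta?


Compare term by term from highest exponent:
alpha = omega^5*9 + omega*3
beta = omega^14*9 + omega^12*6 + omega^5*8 + omega^4*6
Term 1: alpha has omega^5*9, beta has omega^14*9
Term 2: alpha has omega^1*3, beta has omega^12*6
Term 3: alpha has omega^0*0, beta has omega^5*8
Term 4: alpha has omega^0*0, beta has omega^4*6
Result: alpha < beta

alpha < beta


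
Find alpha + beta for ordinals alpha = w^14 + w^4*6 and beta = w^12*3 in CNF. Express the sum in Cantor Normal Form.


Ordinal addition (w^14 + w^4*6) + w^12*3:
alpha's leading term has exponent 14 > beta's exponent 12, so it survives.
alpha's tail term has exponent 4 < beta's exponent 12, so it is absorbed by beta.
In ordinal addition, any term followed by a strictly larger-exponent term is absorbed.
Result = w^14 + w^12*3

w^14 + w^12*3


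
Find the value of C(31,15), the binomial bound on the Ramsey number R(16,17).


R(16,17) <= C(16+17-2, 16-1) = C(31, 15)
C(31, 15) = 31! / (15! * 16!)
= 300540195

300540195


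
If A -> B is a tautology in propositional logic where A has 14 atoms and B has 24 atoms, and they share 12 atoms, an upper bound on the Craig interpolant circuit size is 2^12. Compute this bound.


Shared atoms = 12
Craig interpolant size bound = 2^12
= 4096

4096


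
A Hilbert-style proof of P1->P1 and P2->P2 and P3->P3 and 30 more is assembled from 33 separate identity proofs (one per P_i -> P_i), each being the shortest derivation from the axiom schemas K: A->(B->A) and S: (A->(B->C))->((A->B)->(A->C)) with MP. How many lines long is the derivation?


The shortest proof of A->A from K and S in the Hilbert calculus has exactly 5 lines:
(1) K instance A->((A->A)->A), (2) S instance, (3) MP on 1,2, (4) K instance A->(A->A), (5) MP on 3,4.
For 33 independent identities: 33 * 5 = 165 lines total.

165


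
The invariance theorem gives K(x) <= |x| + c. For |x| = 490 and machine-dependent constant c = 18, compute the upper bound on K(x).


K(x) <= |x| + c = 490 + 18 = 508

508


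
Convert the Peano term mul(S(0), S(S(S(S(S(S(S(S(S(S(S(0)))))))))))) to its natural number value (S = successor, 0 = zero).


mul(S^1(0), S^11(0)):
S^1(0) = 1
S^11(0) = 11
1 * 11 = 11

11


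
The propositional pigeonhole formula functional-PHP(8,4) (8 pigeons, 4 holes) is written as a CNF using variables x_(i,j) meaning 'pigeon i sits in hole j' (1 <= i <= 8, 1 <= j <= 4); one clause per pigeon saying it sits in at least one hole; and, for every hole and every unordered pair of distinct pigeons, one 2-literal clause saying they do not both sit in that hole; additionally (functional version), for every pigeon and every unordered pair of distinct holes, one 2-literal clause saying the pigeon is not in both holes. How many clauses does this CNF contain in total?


functional-PHP(8,4): 8 pigeons, 4 holes, 8*4 = 32 variables.
- pigeon clauses: one per pigeon -> 8 clauses
- hole clauses: 4 holes * C(8,2) = 4 * 28 -> 112 clauses
- functional clauses: 8 pigeons * C(4,2) = 8 * 6 -> 48 clauses
Total clauses = 8 + 112 + 48 = 168

168


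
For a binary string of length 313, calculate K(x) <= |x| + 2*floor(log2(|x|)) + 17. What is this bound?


floor(log2(313)) = 8
2 * 8 = 16
K(x) <= 313 + 16 + 17 = 346

346


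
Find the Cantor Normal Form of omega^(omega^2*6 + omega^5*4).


omega^(omega^2*6 + omega^5*4):
In ordinal addition a term is absorbed by a following term of strictly larger exponent: 2 < 5, so omega^2*6 + omega^5*4 = omega^5*4.
omega raised to a CNF ordinal is a single CNF term: Result = omega^(omega^5*4)

omega^(omega^5*4)


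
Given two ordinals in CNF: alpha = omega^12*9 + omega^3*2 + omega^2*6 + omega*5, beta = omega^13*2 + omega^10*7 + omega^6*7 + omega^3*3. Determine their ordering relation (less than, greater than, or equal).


Compare term by term from highest exponent:
alpha = omega^12*9 + omega^3*2 + omega^2*6 + omega*5
beta = omega^13*2 + omega^10*7 + omega^6*7 + omega^3*3
Term 1: alpha has omega^12*9, beta has omega^13*2
Term 2: alpha has omega^3*2, beta has omega^10*7
Term 3: alpha has omega^2*6, beta has omega^6*7
Term 4: alpha has omega^1*5, beta has omega^3*3
Result: alpha < beta

alpha < beta


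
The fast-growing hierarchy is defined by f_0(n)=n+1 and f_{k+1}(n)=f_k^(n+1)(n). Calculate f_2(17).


f_2(17) = f_1^18(17)
f_1(m) = 2m + 1.
Iterating: f_1^k(n) = 2^k*(n+1) - 1.
f_2(17) = 2^18*(17+1) - 1 = 262144*18 - 1 = 4718591

4718591


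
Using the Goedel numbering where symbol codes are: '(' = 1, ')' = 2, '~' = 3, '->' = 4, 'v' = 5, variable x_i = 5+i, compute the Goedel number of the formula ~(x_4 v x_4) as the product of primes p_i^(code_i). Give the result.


Formula: ~(x_4 v x_4)
Symbol codes: [3, 1, 9, 5, 9, 2]
Primes: [2, 3, 5, 7, 11, 13]
p_1^3 = 2^3 = 8
p_2^1 = 3^1 = 3
p_3^9 = 5^9 = 1953125
p_4^5 = 7^5 = 16807
p_5^9 = 11^9 = 2357947691
p_6^2 = 13^2 = 169
Product = 313944118894014984375000

313944118894014984375000


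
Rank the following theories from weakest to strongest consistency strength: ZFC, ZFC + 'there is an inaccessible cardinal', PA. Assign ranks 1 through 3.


Ordering by consistency strength:
1. PA
2. ZFC
3. ZFC + 'there is an inaccessible cardinal'


ZFC=2, ZFC + 'there is an inaccessible cardinal'=3, PA=1


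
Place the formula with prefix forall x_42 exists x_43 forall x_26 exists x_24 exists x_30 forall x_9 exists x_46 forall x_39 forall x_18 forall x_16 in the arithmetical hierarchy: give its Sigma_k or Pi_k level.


Leading quantifier is forall, so the class is Pi.
Number of quantifier blocks = alternations + 1 = 6 + 1 = 7.
Classification: Pi_7

Pi_7


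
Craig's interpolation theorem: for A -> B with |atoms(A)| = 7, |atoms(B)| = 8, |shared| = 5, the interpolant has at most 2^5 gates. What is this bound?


Shared atoms = 5
Craig interpolant size bound = 2^5
= 32

32


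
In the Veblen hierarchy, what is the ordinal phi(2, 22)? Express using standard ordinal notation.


phi(2, 22):
phi(2, beta) = zeta_beta (the beta-th zeta number, fixed point of epsilon).
phi(2, 22) = zeta_22

zeta_22


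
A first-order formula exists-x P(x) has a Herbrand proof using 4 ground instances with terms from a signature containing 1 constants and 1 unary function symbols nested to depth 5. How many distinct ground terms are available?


Herbrand terms by depth:
Depth 0: 1 constants
Depth 1: 1 new terms (running total: 2)
Depth 2: 1 new terms (running total: 3)
Depth 3: 1 new terms (running total: 4)
Depth 4: 1 new terms (running total: 5)
Depth 5: 1 new terms (running total: 6)
Total distinct ground terms = 6

6


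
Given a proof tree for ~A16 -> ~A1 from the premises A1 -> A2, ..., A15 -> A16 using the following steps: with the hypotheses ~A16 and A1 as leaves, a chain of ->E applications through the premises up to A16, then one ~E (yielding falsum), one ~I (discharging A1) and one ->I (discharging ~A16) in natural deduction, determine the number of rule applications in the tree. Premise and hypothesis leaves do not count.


From hypothesis A1, 15 ->E steps along the 15 premises yield A16.
~E with hypothesis ~A16 gives falsum (1 node); ~I discharging A1 gives ~A1 (1 node); ->I discharging ~A16 gives the goal (1 node).
Total = 15 + 3 = 18 inference nodes.

18


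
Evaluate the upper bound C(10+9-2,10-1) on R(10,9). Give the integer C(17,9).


R(10,9) <= C(10+9-2, 10-1) = C(17, 9)
C(17, 9) = 17! / (9! * 8!)
= 24310

24310


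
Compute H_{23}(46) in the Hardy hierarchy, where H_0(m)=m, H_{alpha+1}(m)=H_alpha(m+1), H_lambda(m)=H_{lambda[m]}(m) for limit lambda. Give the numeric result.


H_23(46):
For finite ordinals k, H_k(n) = n + k (each successor step adds 1).
H_23(46) = 46 + 23 = 69

69


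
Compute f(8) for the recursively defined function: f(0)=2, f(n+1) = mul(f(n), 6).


f(0) = 2
f(1) = mul(f(0), 6) = mul(2, 6) = 12
f(2) = mul(f(1), 6) = mul(12, 6) = 72
f(3) = mul(f(2), 6) = mul(72, 6) = 432
f(4) = mul(f(3), 6) = mul(432, 6) = 2592
f(5) = mul(f(4), 6) = mul(2592, 6) = 15552
f(6) = mul(f(5), 6) = mul(15552, 6) = 93312
f(7) = mul(f(6), 6) = mul(93312, 6) = 559872
f(8) = mul(f(7), 6) = mul(559872, 6) = 3359232


3359232


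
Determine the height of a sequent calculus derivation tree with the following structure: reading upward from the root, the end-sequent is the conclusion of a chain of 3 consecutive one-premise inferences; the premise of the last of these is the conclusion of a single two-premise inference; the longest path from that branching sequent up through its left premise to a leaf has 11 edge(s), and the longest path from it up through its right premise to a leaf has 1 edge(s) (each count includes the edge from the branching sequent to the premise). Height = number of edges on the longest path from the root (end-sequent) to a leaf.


Longest path through the left premise: 11 edges (measured from the branching sequent)
Longest path through the right premise: 1 edges
Height of the subtree rooted at the branching sequent: max(11, 1) = 11
The branching sequent sits 3 edges above the root (the chain of one-premise inferences), so height = 11 + 3 = 14

14


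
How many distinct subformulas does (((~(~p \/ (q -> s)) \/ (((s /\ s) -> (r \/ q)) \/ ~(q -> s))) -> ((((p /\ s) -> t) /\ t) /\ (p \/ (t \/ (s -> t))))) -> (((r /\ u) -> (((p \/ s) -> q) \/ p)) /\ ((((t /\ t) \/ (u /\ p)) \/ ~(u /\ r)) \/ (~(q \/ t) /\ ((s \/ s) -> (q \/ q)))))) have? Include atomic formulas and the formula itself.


Formula: (((~(~p \/ (q -> s)) \/ (((s /\ s) -> (r \/ q)) \/ ~(q -> s))) -> ((((p /\ s) -> t) /\ t) /\ (p \/ (t \/ (s -> t))))) -> (((r /\ u) -> (((p \/ s) -> q) \/ p)) /\ ((((t /\ t) \/ (u /\ p)) \/ ~(u /\ r)) \/ (~(q \/ t) /\ ((s \/ s) -> (q \/ q))))))
Subformulas found:
  1. r
  2. p
  3. q
  4. u
  5. s
  6. t
  7. ~p
  8. (s \/ s)
  9. (s /\ s)
  10. (q \/ t)
  11. (u /\ p)
  12. (u /\ r)
  13. (q -> s)
  14. (p /\ s)
  15. (r /\ u)
  16. (t /\ t)
  17. (s -> t)
  18. (r \/ q)
  19. (p \/ s)
  20. (q \/ q)
  21. ~(q -> s)
  22. ~(u /\ r)
  23. ~(q \/ t)
  24. (t \/ (s -> t))
  25. ((p /\ s) -> t)
  26. ((p \/ s) -> q)
  27. (~p \/ (q -> s))
  28. ~(~p \/ (q -> s))
  29. ((t /\ t) \/ (u /\ p))
  30. (((p \/ s) -> q) \/ p)
  31. ((s \/ s) -> (q \/ q))
  32. (((p /\ s) -> t) /\ t)
  33. (p \/ (t \/ (s -> t)))
  34. ((s /\ s) -> (r \/ q))
  35. ((r /\ u) -> (((p \/ s) -> q) \/ p))
  36. (((s /\ s) -> (r \/ q)) \/ ~(q -> s))
  37. (~(q \/ t) /\ ((s \/ s) -> (q \/ q)))
  38. (((t /\ t) \/ (u /\ p)) \/ ~(u /\ r))
  39. ((((p /\ s) -> t) /\ t) /\ (p \/ (t \/ (s -> t))))
  40. (~(~p \/ (q -> s)) \/ (((s /\ s) -> (r \/ q)) \/ ~(q -> s)))
  41. ((((t /\ t) \/ (u /\ p)) \/ ~(u /\ r)) \/ (~(q \/ t) /\ ((s \/ s) -> (q \/ q))))
  42. ((~(~p \/ (q -> s)) \/ (((s /\ s) -> (r \/ q)) \/ ~(q -> s))) -> ((((p /\ s) -> t) /\ t) /\ (p \/ (t \/ (s -> t)))))
  43. (((r /\ u) -> (((p \/ s) -> q) \/ p)) /\ ((((t /\ t) \/ (u /\ p)) \/ ~(u /\ r)) \/ (~(q \/ t) /\ ((s \/ s) -> (q \/ q)))))
  44. (((~(~p \/ (q -> s)) \/ (((s /\ s) -> (r \/ q)) \/ ~(q -> s))) -> ((((p /\ s) -> t) /\ t) /\ (p \/ (t \/ (s -> t))))) -> (((r /\ u) -> (((p \/ s) -> q) \/ p)) /\ ((((t /\ t) \/ (u /\ p)) \/ ~(u /\ r)) \/ (~(q \/ t) /\ ((s \/ s) -> (q \/ q))))))
Total distinct subformulas = 44

44


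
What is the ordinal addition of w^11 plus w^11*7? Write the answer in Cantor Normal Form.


Ordinal addition w^11 + w^11*7:
Both terms have the same exponent 11.
w^e*c + w^e*d = w^e*(c+d).
Result = w^11*(1+7) = w^11*8

w^11*8


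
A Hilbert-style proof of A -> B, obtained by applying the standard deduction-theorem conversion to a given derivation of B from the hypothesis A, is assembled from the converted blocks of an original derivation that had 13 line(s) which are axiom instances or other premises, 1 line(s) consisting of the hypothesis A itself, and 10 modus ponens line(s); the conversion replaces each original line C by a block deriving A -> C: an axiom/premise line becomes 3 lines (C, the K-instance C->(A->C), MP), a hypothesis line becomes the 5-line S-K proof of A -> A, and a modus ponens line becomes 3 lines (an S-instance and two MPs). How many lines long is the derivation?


Deduction-theorem conversion, block by block:
- 13 axiom/premise lines -> 3 lines each = 39
- 1 hypothesis lines -> 5 lines each (identity proof A->A) = 5
- 10 MP lines -> 3 lines each (S-instance, MP, MP) = 30
Total = 39 + 5 + 30 = 74 lines.

74


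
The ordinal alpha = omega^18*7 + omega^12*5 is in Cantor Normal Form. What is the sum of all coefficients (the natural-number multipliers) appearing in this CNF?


CNF: omega^18*7 + omega^12*5
Coefficients: 7 + 5 = 12

12


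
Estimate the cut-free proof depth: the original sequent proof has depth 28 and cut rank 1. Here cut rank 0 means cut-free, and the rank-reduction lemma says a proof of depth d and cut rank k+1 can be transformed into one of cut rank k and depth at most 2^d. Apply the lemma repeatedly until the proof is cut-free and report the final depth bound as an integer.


Each rank reduction sends depth d to at most 2^d; cut rank r needs r reductions.
2_0(28) = 28
2_1(28) = 2^28 = 268435456
Cut-free depth bound = 268435456

268435456


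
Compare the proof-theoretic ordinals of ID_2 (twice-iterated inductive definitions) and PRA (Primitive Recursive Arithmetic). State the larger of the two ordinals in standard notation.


Proof-theoretic ordinal of ID_2 (twice-iterated inductive definitions): psi_0(epsilon_{Omega_2+1})
Proof-theoretic ordinal of PRA (Primitive Recursive Arithmetic): omega^omega
Comparing: omega^omega < psi_0(epsilon_{Omega_2+1}).
The larger ordinal is psi_0(epsilon_{Omega_2+1}) (from ID_2 (twice-iterated inductive definitions)).

psi_0(epsilon_{Omega_2+1})


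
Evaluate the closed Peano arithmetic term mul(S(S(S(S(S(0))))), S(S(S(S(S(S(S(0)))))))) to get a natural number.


mul(S^5(0), S^7(0)):
S^5(0) = 5
S^7(0) = 7
5 * 7 = 35

35


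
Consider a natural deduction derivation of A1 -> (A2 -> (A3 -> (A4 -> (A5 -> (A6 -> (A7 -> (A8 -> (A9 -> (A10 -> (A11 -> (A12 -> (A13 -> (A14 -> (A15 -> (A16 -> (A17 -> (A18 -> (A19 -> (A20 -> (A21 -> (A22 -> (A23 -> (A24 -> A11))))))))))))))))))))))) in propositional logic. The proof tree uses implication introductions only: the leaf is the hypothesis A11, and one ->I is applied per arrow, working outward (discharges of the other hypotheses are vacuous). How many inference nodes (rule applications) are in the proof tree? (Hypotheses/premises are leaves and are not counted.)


The formula has 24 arrows (->); its innermost consequent A11 is one of the antecedents,
so the proof starts from the hypothesis leaf A11 (not a rule application) and closes one arrow per ->I.
Building A1 -> (A2 -> (A3 -> (A4 -> (A5 -> (A6 -> (A7 -> (A8 -> (A9 -> (A10 -> (A11 -> (A12 -> (A13 -> (A14 -> (A15 -> (A16 -> (A17 -> (A18 -> (A19 -> (A20 -> (A21 -> (A22 -> (A23 -> (A24 -> A11))))))))))))))))))))))) therefore takes 24 nested implication introductions.
Total inference nodes = 24

24


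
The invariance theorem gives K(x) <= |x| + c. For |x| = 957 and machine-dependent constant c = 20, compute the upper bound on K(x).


K(x) <= |x| + c = 957 + 20 = 977

977


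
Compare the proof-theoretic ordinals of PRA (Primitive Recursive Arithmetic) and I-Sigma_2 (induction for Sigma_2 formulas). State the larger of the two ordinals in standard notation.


Proof-theoretic ordinal of PRA (Primitive Recursive Arithmetic): omega^omega
Proof-theoretic ordinal of I-Sigma_2 (induction for Sigma_2 formulas): omega^(omega^omega)
Comparing: omega^omega < omega^(omega^omega).
The larger ordinal is omega^(omega^omega) (from I-Sigma_2 (induction for Sigma_2 formulas)).

omega^(omega^omega)


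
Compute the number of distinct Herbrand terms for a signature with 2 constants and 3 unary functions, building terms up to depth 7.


Herbrand terms by depth:
Depth 0: 2 constants
Depth 1: 6 new terms (running total: 8)
Depth 2: 18 new terms (running total: 26)
Depth 3: 54 new terms (running total: 80)
Depth 4: 162 new terms (running total: 242)
Depth 5: 486 new terms (running total: 728)
Depth 6: 1458 new terms (running total: 2186)
Depth 7: 4374 new terms (running total: 6560)
Total distinct ground terms = 6560

6560


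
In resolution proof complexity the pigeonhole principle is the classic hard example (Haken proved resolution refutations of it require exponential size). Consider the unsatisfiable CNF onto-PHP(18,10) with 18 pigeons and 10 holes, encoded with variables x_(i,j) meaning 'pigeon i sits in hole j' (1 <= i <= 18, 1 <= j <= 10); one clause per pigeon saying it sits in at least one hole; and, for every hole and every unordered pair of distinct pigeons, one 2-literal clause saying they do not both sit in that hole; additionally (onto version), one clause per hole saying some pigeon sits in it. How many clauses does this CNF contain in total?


onto-PHP(18,10): 18 pigeons, 10 holes, 18*10 = 180 variables.
- pigeon clauses: one per pigeon -> 18 clauses
- hole clauses: 10 holes * C(18,2) = 10 * 153 -> 1530 clauses
- onto clauses: one per hole -> 10 clauses
Total clauses = 18 + 1530 + 10 = 1558

1558


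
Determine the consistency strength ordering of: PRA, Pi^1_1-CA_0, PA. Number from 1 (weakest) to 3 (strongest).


Ordering by consistency strength:
1. PRA
2. PA
3. Pi^1_1-CA_0


PRA=1, Pi^1_1-CA_0=3, PA=2


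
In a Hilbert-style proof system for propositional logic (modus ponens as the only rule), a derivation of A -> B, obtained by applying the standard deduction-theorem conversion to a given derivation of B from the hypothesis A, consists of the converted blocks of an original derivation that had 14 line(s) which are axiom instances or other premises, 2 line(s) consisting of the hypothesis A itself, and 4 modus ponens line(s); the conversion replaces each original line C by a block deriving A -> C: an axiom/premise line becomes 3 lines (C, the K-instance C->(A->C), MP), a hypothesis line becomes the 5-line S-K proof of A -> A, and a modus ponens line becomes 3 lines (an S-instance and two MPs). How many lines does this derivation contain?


Deduction-theorem conversion, block by block:
- 14 axiom/premise lines -> 3 lines each = 42
- 2 hypothesis lines -> 5 lines each (identity proof A->A) = 10
- 4 MP lines -> 3 lines each (S-instance, MP, MP) = 12
Total = 42 + 10 + 12 = 64 lines.

64


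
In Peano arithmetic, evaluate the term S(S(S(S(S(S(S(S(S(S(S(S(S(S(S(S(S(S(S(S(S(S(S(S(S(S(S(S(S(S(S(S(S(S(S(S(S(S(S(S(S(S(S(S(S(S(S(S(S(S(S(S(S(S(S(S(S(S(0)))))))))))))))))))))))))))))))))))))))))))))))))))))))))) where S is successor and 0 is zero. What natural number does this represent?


Counting successors applied to 0:
58 applications of S to 0 = 58

58


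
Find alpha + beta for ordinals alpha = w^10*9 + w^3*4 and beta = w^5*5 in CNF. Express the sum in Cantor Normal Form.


Ordinal addition (w^10*9 + w^3*4) + w^5*5:
alpha's leading term has exponent 10 > beta's exponent 5, so it survives.
alpha's tail term has exponent 3 < beta's exponent 5, so it is absorbed by beta.
In ordinal addition, any term followed by a strictly larger-exponent term is absorbed.
Result = w^10*9 + w^5*5

w^10*9 + w^5*5


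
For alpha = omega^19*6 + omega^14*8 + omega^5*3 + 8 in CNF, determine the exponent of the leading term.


CNF: omega^19*6 + omega^14*8 + omega^5*3 + 8
The leading term is omega^19*6, which has exponent 19.

19


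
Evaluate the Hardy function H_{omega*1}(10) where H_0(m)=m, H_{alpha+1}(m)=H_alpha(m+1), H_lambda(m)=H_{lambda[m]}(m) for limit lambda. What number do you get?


H_{omega*1}(10):
For the Hardy hierarchy, H_{omega*k}(n) = 2^k * n.
2^1 = 2.
2 * 10 = 20

20


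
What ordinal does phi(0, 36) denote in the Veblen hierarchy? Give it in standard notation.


phi(0, 36):
phi(0, beta) = omega^beta by definition.
phi(0, 36) = omega^36

omega^36


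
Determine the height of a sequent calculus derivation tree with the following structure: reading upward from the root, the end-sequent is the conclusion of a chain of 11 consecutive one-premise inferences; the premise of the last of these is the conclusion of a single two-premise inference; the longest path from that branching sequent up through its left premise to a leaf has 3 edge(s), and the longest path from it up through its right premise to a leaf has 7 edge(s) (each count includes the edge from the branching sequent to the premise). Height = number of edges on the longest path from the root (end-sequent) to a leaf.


Longest path through the left premise: 3 edges (measured from the branching sequent)
Longest path through the right premise: 7 edges
Height of the subtree rooted at the branching sequent: max(3, 7) = 7
The branching sequent sits 11 edges above the root (the chain of one-premise inferences), so height = 7 + 11 = 18

18


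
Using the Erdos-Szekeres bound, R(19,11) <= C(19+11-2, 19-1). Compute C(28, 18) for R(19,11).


R(19,11) <= C(19+11-2, 19-1) = C(28, 18)
C(28, 18) = 28! / (18! * 10!)
= 13123110

13123110


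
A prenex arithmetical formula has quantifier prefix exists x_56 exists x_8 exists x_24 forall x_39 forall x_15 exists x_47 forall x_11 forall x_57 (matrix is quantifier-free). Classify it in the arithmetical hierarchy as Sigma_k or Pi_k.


Leading quantifier is exists, so the class is Sigma.
Number of quantifier blocks = alternations + 1 = 3 + 1 = 4.
Classification: Sigma_4

Sigma_4


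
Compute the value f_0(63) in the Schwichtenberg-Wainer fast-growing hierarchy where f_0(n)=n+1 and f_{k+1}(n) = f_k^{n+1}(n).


f_0(63) = 63 + 1 = 64

64


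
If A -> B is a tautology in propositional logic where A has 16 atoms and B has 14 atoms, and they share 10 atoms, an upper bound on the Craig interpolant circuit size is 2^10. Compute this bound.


Shared atoms = 10
Craig interpolant size bound = 2^10
= 1024

1024


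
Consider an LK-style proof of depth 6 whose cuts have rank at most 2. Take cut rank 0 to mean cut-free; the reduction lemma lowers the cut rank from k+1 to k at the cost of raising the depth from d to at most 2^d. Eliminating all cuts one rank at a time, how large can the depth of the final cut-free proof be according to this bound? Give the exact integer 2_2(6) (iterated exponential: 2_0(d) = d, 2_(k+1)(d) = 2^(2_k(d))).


Each rank reduction sends depth d to at most 2^d; cut rank r needs r reductions.
2_0(6) = 6
2_1(6) = 2^6 = 64
2_2(6) = 2^64 = 18446744073709551616
Cut-free depth bound = 18446744073709551616

18446744073709551616


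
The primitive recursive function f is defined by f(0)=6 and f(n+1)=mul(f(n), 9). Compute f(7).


f(0) = 6
f(1) = mul(f(0), 9) = mul(6, 9) = 54
f(2) = mul(f(1), 9) = mul(54, 9) = 486
f(3) = mul(f(2), 9) = mul(486, 9) = 4374
f(4) = mul(f(3), 9) = mul(4374, 9) = 39366
f(5) = mul(f(4), 9) = mul(39366, 9) = 354294
f(6) = mul(f(5), 9) = mul(354294, 9) = 3188646
f(7) = mul(f(6), 9) = mul(3188646, 9) = 28697814


28697814


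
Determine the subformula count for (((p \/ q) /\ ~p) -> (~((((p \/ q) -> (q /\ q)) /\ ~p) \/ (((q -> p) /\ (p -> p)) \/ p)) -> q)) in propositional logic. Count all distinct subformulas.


Formula: (((p \/ q) /\ ~p) -> (~((((p \/ q) -> (q /\ q)) /\ ~p) \/ (((q -> p) /\ (p -> p)) \/ p)) -> q))
Subformulas found:
  1. q
  2. p
  3. ~p
  4. (q /\ q)
  5. (q -> p)
  6. (p -> p)
  7. (p \/ q)
  8. ((p \/ q) /\ ~p)
  9. ((q -> p) /\ (p -> p))
  10. ((p \/ q) -> (q /\ q))
  11. (((q -> p) /\ (p -> p)) \/ p)
  12. (((p \/ q) -> (q /\ q)) /\ ~p)
  13. ((((p \/ q) -> (q /\ q)) /\ ~p) \/ (((q -> p) /\ (p -> p)) \/ p))
  14. ~((((p \/ q) -> (q /\ q)) /\ ~p) \/ (((q -> p) /\ (p -> p)) \/ p))
  15. (~((((p \/ q) -> (q /\ q)) /\ ~p) \/ (((q -> p) /\ (p -> p)) \/ p)) -> q)
  16. (((p \/ q) /\ ~p) -> (~((((p \/ q) -> (q /\ q)) /\ ~p) \/ (((q -> p) /\ (p -> p)) \/ p)) -> q))
Total distinct subformulas = 16

16


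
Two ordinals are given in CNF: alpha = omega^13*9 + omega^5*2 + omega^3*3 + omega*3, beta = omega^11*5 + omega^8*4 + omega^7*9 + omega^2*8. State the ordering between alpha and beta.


Compare term by term from highest exponent:
alpha = omega^13*9 + omega^5*2 + omega^3*3 + omega*3
beta = omega^11*5 + omega^8*4 + omega^7*9 + omega^2*8
Term 1: alpha has omega^13*9, beta has omega^11*5
Term 2: alpha has omega^5*2, beta has omega^8*4
Term 3: alpha has omega^3*3, beta has omega^7*9
Term 4: alpha has omega^1*3, beta has omega^2*8
Result: alpha > beta

alpha > beta


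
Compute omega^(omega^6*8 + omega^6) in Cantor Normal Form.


omega^(omega^6*8 + omega^6):
Both terms of the exponent have the same exponent 6, so they merge: omega^6*8 + omega^6 = omega^6*(8+1) = omega^6*9.
omega raised to a CNF ordinal is a single CNF term: Result = omega^(omega^6*9)

omega^(omega^6*9)


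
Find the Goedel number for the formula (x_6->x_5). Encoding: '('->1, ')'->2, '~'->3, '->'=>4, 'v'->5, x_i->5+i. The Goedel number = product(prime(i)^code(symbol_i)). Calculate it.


Formula: (x_6->x_5)
Symbol codes: [1, 11, 4, 10, 2]
Primes: [2, 3, 5, 7, 11]
p_1^1 = 2^1 = 2
p_2^11 = 3^11 = 177147
p_3^4 = 5^4 = 625
p_4^10 = 7^10 = 282475249
p_5^2 = 11^2 = 121
Product = 7568495993858703750

7568495993858703750


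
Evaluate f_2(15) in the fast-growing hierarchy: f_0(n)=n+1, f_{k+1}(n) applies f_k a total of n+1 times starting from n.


f_2(15) = f_1^16(15)
f_1(m) = 2m + 1.
Iterating: f_1^k(n) = 2^k*(n+1) - 1.
f_2(15) = 2^16*(15+1) - 1 = 65536*16 - 1 = 1048575

1048575


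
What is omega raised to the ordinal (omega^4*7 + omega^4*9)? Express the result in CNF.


omega^(omega^4*7 + omega^4*9):
Both terms of the exponent have the same exponent 4, so they merge: omega^4*7 + omega^4*9 = omega^4*(7+9) = omega^4*16.
omega raised to a CNF ordinal is a single CNF term: Result = omega^(omega^4*16)

omega^(omega^4*16)


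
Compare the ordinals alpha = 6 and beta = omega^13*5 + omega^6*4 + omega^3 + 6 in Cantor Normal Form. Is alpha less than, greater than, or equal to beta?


Compare term by term from highest exponent:
alpha = 6
beta = omega^13*5 + omega^6*4 + omega^3 + 6
Term 1: alpha has omega^0*6, beta has omega^13*5
Term 2: alpha has omega^0*0, beta has omega^6*4
Term 3: alpha has omega^0*0, beta has omega^3*1
Term 4: alpha has omega^0*0, beta has omega^0*6
Result: alpha < beta

alpha < beta


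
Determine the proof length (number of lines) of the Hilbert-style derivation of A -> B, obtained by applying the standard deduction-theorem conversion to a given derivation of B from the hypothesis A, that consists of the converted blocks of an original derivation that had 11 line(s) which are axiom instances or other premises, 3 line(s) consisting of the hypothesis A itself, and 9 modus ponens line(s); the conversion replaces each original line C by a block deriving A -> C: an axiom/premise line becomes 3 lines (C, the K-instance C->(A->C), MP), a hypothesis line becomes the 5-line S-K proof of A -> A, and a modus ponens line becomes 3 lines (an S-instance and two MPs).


Deduction-theorem conversion, block by block:
- 11 axiom/premise lines -> 3 lines each = 33
- 3 hypothesis lines -> 5 lines each (identity proof A->A) = 15
- 9 MP lines -> 3 lines each (S-instance, MP, MP) = 27
Total = 33 + 15 + 27 = 75 lines.

75


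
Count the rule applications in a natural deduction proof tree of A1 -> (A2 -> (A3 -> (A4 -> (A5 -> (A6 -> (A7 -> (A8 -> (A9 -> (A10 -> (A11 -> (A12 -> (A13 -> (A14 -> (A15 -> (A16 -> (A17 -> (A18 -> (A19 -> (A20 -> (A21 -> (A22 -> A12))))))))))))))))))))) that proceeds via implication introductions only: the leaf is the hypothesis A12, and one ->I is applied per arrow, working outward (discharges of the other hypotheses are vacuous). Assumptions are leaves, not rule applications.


The formula has 22 arrows (->); its innermost consequent A12 is one of the antecedents,
so the proof starts from the hypothesis leaf A12 (not a rule application) and closes one arrow per ->I.
Building A1 -> (A2 -> (A3 -> (A4 -> (A5 -> (A6 -> (A7 -> (A8 -> (A9 -> (A10 -> (A11 -> (A12 -> (A13 -> (A14 -> (A15 -> (A16 -> (A17 -> (A18 -> (A19 -> (A20 -> (A21 -> (A22 -> A12))))))))))))))))))))) therefore takes 22 nested implication introductions.
Total inference nodes = 22

22


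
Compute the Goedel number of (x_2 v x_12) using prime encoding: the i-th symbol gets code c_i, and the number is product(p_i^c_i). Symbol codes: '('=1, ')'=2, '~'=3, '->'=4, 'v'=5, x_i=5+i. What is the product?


Formula: (x_2 v x_12)
Symbol codes: [1, 7, 5, 17, 2]
Primes: [2, 3, 5, 7, 11]
p_1^1 = 2^1 = 2
p_2^7 = 3^7 = 2187
p_3^5 = 5^5 = 3125
p_4^17 = 7^17 = 232630513987207
p_5^2 = 11^2 = 121
Product = 384751968905578917431250

384751968905578917431250


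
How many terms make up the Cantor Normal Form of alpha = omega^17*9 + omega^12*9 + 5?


CNF: omega^17*9 + omega^12*9 + 5
Count the summands separated by '+':
  term 1: omega^17*9
  term 2: omega^12*9
  term 3: 5
Total terms = 3

3


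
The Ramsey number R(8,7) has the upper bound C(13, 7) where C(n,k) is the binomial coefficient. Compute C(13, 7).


R(8,7) <= C(8+7-2, 8-1) = C(13, 7)
C(13, 7) = 13! / (7! * 6!)
= 1716

1716


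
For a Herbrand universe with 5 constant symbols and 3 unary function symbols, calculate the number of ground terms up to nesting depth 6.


Herbrand terms by depth:
Depth 0: 5 constants
Depth 1: 15 new terms (running total: 20)
Depth 2: 45 new terms (running total: 65)
Depth 3: 135 new terms (running total: 200)
Depth 4: 405 new terms (running total: 605)
Depth 5: 1215 new terms (running total: 1820)
Depth 6: 3645 new terms (running total: 5465)
Total distinct ground terms = 5465

5465


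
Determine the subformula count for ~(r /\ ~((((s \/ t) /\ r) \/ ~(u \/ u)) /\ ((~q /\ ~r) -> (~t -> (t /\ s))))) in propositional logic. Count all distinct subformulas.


Formula: ~(r /\ ~((((s \/ t) /\ r) \/ ~(u \/ u)) /\ ((~q /\ ~r) -> (~t -> (t /\ s)))))
Subformulas found:
  1. r
  2. q
  3. u
  4. s
  5. t
  6. ~t
  7. ~r
  8. ~q
  9. (t /\ s)
  10. (s \/ t)
  11. (u \/ u)
  12. ~(u \/ u)
  13. (~q /\ ~r)
  14. ((s \/ t) /\ r)
  15. (~t -> (t /\ s))
  16. (((s \/ t) /\ r) \/ ~(u \/ u))
  17. ((~q /\ ~r) -> (~t -> (t /\ s)))
  18. ((((s \/ t) /\ r) \/ ~(u \/ u)) /\ ((~q /\ ~r) -> (~t -> (t /\ s))))
  19. ~((((s \/ t) /\ r) \/ ~(u \/ u)) /\ ((~q /\ ~r) -> (~t -> (t /\ s))))
  20. (r /\ ~((((s \/ t) /\ r) \/ ~(u \/ u)) /\ ((~q /\ ~r) -> (~t -> (t /\ s)))))
  21. ~(r /\ ~((((s \/ t) /\ r) \/ ~(u \/ u)) /\ ((~q /\ ~r) -> (~t -> (t /\ s)))))
Total distinct subformulas = 21

21


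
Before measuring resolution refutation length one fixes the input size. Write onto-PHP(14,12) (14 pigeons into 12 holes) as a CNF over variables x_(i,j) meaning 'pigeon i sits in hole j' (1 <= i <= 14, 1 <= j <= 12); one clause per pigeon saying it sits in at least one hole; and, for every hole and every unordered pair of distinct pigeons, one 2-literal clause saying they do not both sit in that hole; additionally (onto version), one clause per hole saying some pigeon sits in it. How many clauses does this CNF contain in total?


onto-PHP(14,12): 14 pigeons, 12 holes, 14*12 = 168 variables.
- pigeon clauses: one per pigeon -> 14 clauses
- hole clauses: 12 holes * C(14,2) = 12 * 91 -> 1092 clauses
- onto clauses: one per hole -> 12 clauses
Total clauses = 14 + 1092 + 12 = 1118

1118


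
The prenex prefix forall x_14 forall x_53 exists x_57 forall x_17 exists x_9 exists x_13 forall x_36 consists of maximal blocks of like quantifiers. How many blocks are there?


Alternations = 4.
Blocks = alternations + 1 = 5

5


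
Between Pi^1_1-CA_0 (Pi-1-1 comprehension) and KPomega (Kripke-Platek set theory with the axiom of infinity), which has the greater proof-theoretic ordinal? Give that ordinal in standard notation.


Proof-theoretic ordinal of Pi^1_1-CA_0 (Pi-1-1 comprehension): psi_0(Omega_omega)
Proof-theoretic ordinal of KPomega (Kripke-Platek set theory with the axiom of infinity): psi_0(epsilon_{Omega+1})
Comparing: psi_0(epsilon_{Omega+1}) < psi_0(Omega_omega).
The larger ordinal is psi_0(Omega_omega) (from Pi^1_1-CA_0 (Pi-1-1 comprehension)).

psi_0(Omega_omega)


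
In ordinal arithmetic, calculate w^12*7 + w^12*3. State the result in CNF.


Ordinal addition w^12*7 + w^12*3:
Both terms have the same exponent 12.
w^e*c + w^e*d = w^e*(c+d).
Result = w^12*(7+3) = w^12*10

w^12*10


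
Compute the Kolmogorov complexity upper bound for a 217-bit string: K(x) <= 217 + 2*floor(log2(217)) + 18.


floor(log2(217)) = 7
2 * 7 = 14
K(x) <= 217 + 14 + 18 = 249

249


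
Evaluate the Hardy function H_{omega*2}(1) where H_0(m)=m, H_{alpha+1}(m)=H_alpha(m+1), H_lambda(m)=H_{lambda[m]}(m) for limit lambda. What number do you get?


H_{omega*2}(1):
For the Hardy hierarchy, H_{omega*k}(n) = 2^k * n.
2^2 = 4.
4 * 1 = 4

4


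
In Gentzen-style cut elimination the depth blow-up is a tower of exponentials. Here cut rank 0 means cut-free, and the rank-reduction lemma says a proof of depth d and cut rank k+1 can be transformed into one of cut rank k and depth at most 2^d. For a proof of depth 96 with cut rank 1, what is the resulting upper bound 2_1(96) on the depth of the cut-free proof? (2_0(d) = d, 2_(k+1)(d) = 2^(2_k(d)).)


Each rank reduction sends depth d to at most 2^d; cut rank r needs r reductions.
2_0(96) = 96
2_1(96) = 2^96 = 79228162514264337593543950336
Cut-free depth bound = 79228162514264337593543950336

79228162514264337593543950336


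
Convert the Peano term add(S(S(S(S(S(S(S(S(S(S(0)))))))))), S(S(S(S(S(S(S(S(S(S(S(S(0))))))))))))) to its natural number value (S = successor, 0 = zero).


add(S^10(0), S^12(0)):
S^10(0) = 10
S^12(0) = 12
10 + 12 = 22

22


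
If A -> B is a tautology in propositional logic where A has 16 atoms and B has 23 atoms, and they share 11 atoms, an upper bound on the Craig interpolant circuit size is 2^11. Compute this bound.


Shared atoms = 11
Craig interpolant size bound = 2^11
= 2048

2048


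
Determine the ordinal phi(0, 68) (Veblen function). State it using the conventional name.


phi(0, 68):
phi(0, beta) = omega^beta by definition.
phi(0, 68) = omega^68

omega^68


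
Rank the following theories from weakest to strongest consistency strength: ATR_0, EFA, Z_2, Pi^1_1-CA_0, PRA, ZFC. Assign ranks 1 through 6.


Ordering by consistency strength:
1. EFA
2. PRA
3. ATR_0
4. Pi^1_1-CA_0
5. Z_2
6. ZFC


ATR_0=3, EFA=1, Z_2=5, Pi^1_1-CA_0=4, PRA=2, ZFC=6


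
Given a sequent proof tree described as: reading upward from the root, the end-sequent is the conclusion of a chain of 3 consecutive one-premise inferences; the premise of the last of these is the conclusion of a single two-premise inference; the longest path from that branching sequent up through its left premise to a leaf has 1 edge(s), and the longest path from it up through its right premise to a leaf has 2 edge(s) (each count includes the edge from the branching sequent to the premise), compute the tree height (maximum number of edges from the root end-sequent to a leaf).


Longest path through the left premise: 1 edges (measured from the branching sequent)
Longest path through the right premise: 2 edges
Height of the subtree rooted at the branching sequent: max(1, 2) = 2
The branching sequent sits 3 edges above the root (the chain of one-premise inferences), so height = 2 + 3 = 5

5
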